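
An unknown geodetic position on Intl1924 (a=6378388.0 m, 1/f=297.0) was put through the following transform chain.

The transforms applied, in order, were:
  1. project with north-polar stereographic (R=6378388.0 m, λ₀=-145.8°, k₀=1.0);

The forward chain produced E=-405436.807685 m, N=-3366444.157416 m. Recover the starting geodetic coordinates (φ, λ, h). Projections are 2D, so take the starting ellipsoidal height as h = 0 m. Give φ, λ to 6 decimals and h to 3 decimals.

φ=60.229741°, λ=-152.667327°, h=0.000 m

start: E=-405436.8077, N=-3366444.1574 m
→ stereo⁻¹: φ=60.22974100°, λ=-152.66732700°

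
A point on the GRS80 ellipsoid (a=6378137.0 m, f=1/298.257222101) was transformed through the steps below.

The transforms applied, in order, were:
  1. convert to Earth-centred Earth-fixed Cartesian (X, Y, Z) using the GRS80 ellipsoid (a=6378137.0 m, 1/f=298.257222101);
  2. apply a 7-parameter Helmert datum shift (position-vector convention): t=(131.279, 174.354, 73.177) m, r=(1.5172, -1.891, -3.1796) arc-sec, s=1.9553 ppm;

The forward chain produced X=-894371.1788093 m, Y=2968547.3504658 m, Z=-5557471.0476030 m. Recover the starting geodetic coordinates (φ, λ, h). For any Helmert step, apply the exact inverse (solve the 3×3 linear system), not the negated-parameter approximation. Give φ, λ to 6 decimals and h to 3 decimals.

φ=-61.009111°, λ=106.771887°, h=1957.546 m

start: X=-894371.1788, Y=2968547.3505, Z=-5557471.0476 m
→ Helmert⁻¹: X=-894597.4164, Y=2968312.5230, Z=-5557546.9901
→ geod (Bowring, a=6378137.000): φ=-61.00911100°, λ=106.77188700°, h=1957.5460 m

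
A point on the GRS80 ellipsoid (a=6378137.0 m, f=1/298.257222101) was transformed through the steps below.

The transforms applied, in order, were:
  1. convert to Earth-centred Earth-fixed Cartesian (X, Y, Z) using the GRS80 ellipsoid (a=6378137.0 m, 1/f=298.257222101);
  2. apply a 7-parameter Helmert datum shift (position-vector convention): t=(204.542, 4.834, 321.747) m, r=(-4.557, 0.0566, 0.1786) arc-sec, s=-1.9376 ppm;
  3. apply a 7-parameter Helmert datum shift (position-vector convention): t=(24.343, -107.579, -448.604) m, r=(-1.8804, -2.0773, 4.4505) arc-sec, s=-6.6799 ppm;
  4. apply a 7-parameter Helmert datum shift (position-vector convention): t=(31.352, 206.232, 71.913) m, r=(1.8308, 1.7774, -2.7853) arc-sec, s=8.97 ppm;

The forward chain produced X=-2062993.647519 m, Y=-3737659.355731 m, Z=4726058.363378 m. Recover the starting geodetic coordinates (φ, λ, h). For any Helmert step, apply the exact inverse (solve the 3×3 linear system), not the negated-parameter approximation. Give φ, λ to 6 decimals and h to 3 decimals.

φ=48.096597°, λ=-118.898563°, h=2652.315 m

start: X=-2062993.6475, Y=-3737659.3557, Z=4726058.3634 m
→ Helmert⁻¹: X=-2062996.7446, Y=-3737817.9696, Z=4725959.4584
→ Helmert⁻¹: X=-2063067.9162, Y=-3737733.9324, Z=4726426.3370
→ Helmert⁻¹: X=-2063280.9894, Y=-3737848.6341, Z=4726030.6010
→ geod (Bowring, a=6378137.000): φ=48.09659700°, λ=-118.89856300°, h=2652.3150 m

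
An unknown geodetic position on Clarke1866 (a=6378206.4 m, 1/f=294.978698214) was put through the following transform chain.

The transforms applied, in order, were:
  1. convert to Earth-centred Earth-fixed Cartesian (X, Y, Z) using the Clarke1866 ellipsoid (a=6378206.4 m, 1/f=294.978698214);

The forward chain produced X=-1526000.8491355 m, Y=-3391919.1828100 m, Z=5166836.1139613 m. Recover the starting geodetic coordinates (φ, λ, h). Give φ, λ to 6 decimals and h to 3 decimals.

start: X=-1526000.8491, Y=-3391919.1828, Z=5166836.1140 m
→ geod (Bowring, a=6378206.400): φ=54.43576600°, λ=-114.22264900°, h=2377.4620 m

φ=54.435766°, λ=-114.222649°, h=2377.462 m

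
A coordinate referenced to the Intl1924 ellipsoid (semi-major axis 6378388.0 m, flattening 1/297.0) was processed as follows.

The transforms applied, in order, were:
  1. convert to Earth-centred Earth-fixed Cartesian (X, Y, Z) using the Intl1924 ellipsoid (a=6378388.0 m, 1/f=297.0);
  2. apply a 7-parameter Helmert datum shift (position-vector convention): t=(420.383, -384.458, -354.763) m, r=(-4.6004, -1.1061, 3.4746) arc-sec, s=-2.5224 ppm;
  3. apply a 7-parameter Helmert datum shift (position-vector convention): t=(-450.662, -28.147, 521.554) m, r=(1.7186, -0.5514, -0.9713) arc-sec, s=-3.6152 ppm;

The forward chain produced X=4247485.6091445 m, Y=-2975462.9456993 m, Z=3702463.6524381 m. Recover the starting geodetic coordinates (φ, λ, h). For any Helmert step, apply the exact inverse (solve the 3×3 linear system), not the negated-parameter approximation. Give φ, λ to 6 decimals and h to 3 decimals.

φ=35.706381°, λ=-35.009190°, h=685.194 m

start: X=4247485.6091, Y=-2975462.9457, Z=3702463.6524 m
→ Helmert⁻¹: X=4247975.5358, Y=-2975394.7070, Z=3701968.9168
→ Helmert⁻¹: X=4247535.6025, Y=-2975171.8769, Z=3702243.8847
→ geod (Bowring, a=6378388.000): φ=35.70638100°, λ=-35.00919000°, h=685.1940 m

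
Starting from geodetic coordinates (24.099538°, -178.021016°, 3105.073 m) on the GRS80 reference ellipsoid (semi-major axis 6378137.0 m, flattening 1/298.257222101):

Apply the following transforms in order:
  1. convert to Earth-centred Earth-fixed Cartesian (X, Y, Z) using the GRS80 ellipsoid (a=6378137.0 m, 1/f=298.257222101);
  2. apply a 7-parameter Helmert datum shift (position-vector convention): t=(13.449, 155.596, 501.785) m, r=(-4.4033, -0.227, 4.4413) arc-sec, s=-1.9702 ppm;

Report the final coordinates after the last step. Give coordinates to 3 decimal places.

X=-5824786.155 m, Y=-201181.972 m, Z=2590113.550 m

start: φ=24.099538°, λ=-178.021016°, h=3105.073 m
→ ECEF (a=6378137.000, f=1/298.257222101): X=-5824812.5641, Y=-201267.8269, Z=2589618.9807
→ Helmert 7p (PV): X=-5824786.1553, Y=-201181.9716, Z=2590113.5499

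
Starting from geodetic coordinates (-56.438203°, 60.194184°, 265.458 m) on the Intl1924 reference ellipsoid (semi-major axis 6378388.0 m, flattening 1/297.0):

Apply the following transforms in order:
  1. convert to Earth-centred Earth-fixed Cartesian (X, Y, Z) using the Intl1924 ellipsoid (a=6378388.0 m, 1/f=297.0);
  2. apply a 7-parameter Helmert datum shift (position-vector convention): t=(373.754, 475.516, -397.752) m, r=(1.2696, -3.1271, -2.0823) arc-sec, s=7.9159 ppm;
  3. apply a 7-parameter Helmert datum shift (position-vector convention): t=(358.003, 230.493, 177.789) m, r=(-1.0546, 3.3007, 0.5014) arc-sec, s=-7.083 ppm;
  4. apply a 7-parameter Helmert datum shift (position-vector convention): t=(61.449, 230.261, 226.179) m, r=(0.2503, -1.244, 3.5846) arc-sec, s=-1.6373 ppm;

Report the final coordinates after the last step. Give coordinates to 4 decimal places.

start: φ=-56.438203°, λ=60.194184°, h=265.458 m
→ ECEF (a=6378388.000, f=1/297.0): X=1756919.8741, Y=3067033.0809, Z=-5291902.4088
→ Helmert 7p (PV): X=1757418.7276, Y=3067547.7114, Z=-5292296.5364
→ Helmert 7p (PV): X=1757672.1381, Y=3067733.6905, Z=-5292125.0683
→ Helmert 7p (PV): X=1757709.3135, Y=3067995.8965, Z=-5291875.9012

X=1757709.3135 m, Y=3067995.8965 m, Z=-5291875.9012 m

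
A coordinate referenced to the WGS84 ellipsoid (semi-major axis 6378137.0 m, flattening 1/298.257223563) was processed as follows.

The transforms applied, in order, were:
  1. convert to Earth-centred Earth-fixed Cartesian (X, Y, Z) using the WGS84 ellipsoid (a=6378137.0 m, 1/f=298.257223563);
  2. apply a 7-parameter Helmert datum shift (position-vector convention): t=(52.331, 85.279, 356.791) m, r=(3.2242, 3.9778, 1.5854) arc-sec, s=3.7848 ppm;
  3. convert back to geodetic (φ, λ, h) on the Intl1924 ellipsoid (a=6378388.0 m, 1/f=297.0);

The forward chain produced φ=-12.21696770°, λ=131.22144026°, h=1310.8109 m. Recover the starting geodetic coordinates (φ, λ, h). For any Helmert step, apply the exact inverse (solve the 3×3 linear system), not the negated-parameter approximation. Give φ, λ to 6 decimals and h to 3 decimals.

φ=-12.221246°, λ=131.221826°, h=1580.327 m

start: φ=-12.216968°, λ=131.221440°, h=1310.811 m
→ ECEF (a=6378388.000, f=1/297.0): X=-4109447.1190, Y=4690640.8516, Z=-1341162.9962
→ Helmert⁻¹: X=-4109421.9698, Y=4690548.4338, Z=-1341667.2793
→ geod (Bowring, a=6378137.000): φ=-12.22124600°, λ=131.22182600°, h=1580.3270 m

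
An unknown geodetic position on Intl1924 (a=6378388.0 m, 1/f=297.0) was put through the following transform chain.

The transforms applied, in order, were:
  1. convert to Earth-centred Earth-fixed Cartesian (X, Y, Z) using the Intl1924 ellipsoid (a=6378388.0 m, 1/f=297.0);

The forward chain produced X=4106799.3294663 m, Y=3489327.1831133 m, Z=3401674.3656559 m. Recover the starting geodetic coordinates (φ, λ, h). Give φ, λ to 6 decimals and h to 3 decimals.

φ=32.435904°, λ=40.352772°, h=554.208 m

start: X=4106799.3295, Y=3489327.1831, Z=3401674.3657 m
→ geod (Bowring, a=6378388.000): φ=32.43590400°, λ=40.35277200°, h=554.2080 m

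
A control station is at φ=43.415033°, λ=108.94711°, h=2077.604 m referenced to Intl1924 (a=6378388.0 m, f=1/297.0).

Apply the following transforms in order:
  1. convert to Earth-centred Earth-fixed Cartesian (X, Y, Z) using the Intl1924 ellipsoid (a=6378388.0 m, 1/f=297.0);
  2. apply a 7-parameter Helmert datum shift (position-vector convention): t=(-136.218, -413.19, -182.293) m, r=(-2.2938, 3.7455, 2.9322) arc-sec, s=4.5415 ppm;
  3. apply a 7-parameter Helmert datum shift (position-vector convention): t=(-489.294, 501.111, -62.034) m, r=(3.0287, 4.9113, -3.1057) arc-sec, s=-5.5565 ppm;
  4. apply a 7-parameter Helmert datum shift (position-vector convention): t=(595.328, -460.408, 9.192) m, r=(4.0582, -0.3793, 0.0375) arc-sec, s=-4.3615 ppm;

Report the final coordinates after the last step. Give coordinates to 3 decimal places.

X=-1507114.379 m, Y=4390096.287 m, Z=4362517.891 m

start: φ=43.415033°, λ=108.947110°, h=2077.604 m
→ ECEF (a=6378388.000, f=1/297.0): X=-1507270.2592, Y=4390592.7528, Z=4362613.9684
→ Helmert 7p (PV): X=-1507396.5184, Y=4390226.5910, Z=4362430.0319
→ Helmert 7p (PV): X=-1507707.4621, Y=4390661.9486, Z=4362444.1137
→ Helmert 7p (PV): X=-1507114.3785, Y=4390096.2872, Z=4362517.8910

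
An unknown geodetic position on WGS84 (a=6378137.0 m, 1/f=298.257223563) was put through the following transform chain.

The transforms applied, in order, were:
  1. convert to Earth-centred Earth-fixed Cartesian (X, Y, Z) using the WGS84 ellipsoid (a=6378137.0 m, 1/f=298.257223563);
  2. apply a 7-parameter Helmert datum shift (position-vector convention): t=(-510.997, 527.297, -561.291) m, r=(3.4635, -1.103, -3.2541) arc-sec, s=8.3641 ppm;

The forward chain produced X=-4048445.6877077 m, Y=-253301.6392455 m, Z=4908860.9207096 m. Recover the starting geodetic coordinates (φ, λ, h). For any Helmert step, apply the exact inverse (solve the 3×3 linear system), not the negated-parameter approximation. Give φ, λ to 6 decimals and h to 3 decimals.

φ=50.627555°, λ=-176.412156°, h=2640.546 m

start: X=-4048445.6877, Y=-253301.6392, Z=4908860.9207 m
→ Helmert⁻¹: X=-4047870.5765, Y=-253808.2373, Z=4909407.0569
→ geod (Bowring, a=6378137.000): φ=50.62755500°, λ=-176.41215600°, h=2640.5460 m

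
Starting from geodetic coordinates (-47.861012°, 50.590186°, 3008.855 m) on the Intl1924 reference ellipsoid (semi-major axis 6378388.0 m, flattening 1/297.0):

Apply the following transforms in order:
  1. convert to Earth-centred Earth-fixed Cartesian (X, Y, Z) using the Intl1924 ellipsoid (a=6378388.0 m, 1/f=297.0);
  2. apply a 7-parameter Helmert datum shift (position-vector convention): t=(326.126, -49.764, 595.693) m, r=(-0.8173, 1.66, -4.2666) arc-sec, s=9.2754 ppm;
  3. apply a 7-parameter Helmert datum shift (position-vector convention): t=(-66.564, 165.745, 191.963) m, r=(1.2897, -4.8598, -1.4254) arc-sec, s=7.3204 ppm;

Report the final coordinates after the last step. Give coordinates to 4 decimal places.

X=2723656.7936 m, Y=3314211.8560 m, Z=-4708081.3874 m

start: φ=-47.861012°, λ=50.590186°, h=3008.855 m
→ ECEF (a=6378388.000, f=1/297.0): X=2723187.5436, Y=3314105.2455, Z=-4708840.7441
→ Helmert 7p (PV): X=2723569.5847, Y=3314011.2329, Z=-4708323.7755
→ Helmert 7p (PV): X=2723656.7936, Y=3314211.8560, Z=-4708081.3874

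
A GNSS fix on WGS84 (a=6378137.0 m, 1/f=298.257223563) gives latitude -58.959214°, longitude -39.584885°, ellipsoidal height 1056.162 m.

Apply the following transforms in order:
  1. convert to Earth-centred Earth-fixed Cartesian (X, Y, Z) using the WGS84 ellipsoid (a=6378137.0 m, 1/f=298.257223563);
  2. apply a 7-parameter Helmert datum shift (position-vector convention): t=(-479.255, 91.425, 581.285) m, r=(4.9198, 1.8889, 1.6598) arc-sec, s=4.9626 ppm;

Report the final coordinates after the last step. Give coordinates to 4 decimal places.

start: φ=-58.959214°, λ=-39.584885°, h=1056.162 m
→ ECEF (a=6378137.000, f=1/298.257223563): X=2541345.1552, Y=-2101254.5512, Z=-5442499.7415
→ Helmert 7p (PV): X=2540845.5799, Y=-2101023.2894, Z=-5442018.8574

X=2540845.5799 m, Y=-2101023.2894 m, Z=-5442018.8574 m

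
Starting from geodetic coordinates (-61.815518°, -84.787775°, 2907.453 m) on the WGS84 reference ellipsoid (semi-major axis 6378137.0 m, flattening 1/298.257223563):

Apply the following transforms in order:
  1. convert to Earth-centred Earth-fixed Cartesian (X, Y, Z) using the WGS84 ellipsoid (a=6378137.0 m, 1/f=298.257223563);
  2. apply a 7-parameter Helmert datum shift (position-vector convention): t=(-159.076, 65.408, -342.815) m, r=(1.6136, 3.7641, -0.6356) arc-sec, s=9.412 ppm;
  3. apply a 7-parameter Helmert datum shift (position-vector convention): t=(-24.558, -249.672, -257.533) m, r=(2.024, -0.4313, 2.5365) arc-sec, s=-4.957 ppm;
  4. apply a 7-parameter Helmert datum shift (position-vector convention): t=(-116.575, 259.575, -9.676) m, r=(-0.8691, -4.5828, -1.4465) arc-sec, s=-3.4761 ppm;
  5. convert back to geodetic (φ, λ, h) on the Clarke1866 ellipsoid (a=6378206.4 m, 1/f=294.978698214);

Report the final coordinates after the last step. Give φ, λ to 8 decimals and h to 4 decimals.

φ=-61.82142142°, λ=-84.79241738°, h=3518.6424 m

start: φ=-61.815518°, λ=-84.787775°, h=2907.453 m
→ ECEF (a=6378137.000, f=1/298.257223563): X=274507.3416, Y=-3009214.2003, Z=-5601396.6778
→ Helmert 7p (PV): X=274239.3562, Y=-3009134.1410, Z=-5601820.7638
→ Helmert 7p (PV): X=274262.1562, Y=-3009310.5560, Z=-5602079.4825
→ Helmert 7p (PV): X=274247.9909, Y=-3009066.0481, Z=-5602050.9119
→ geod (Bowring, a=6378206.400): φ=-61.82142142°, λ=-84.79241738°, h=3518.6424 m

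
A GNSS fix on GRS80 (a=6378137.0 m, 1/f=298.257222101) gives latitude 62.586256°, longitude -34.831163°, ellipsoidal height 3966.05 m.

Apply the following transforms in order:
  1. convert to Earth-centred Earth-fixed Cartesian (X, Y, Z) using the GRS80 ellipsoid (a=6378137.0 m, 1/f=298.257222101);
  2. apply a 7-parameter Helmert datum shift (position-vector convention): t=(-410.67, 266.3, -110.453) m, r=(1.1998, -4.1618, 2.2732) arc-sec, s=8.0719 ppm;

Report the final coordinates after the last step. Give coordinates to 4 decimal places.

X=2417850.3987 m, Y=-1682492.7806 m, Z=5642388.8583 m

start: φ=62.586256°, λ=-34.831163°, h=3966.050 m
→ ECEF (a=6378137.000, f=1/298.257222101): X=2418336.8506, Y=-1682739.3288, Z=5642414.7594
→ Helmert 7p (PV): X=2417850.3987, Y=-1682492.7806, Z=5642388.8583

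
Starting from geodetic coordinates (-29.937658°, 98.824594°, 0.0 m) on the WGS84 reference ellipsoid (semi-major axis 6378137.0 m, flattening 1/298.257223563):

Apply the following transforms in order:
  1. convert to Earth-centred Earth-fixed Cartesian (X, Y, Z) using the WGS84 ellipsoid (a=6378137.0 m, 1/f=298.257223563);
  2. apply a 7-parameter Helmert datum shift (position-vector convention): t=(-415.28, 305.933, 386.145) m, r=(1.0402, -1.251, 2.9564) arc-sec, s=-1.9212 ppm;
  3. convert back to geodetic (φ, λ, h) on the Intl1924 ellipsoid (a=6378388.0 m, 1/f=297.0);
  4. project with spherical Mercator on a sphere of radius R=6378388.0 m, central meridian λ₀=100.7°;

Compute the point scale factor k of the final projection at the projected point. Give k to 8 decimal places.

start: φ=-29.937658°, λ=98.824594°, h=0.000 m
→ ECEF (a=6378137.000, f=1/298.257223563): X=-848619.5249, Y=5466227.8192, Z=-3164386.9888
→ Helmert 7p (PV): X=-849092.3300, Y=5466527.0453, Z=-3163972.3449
→ geod (Bowring, a=6378388.000): φ=-29.93347049°, λ=98.82895745°, h=-116.1160 m
→ into merc (λ₀=100.7°): φ=-29.93347049°, λ−λ₀=-1.87104255°
scale k = 1.15392773

1.15392773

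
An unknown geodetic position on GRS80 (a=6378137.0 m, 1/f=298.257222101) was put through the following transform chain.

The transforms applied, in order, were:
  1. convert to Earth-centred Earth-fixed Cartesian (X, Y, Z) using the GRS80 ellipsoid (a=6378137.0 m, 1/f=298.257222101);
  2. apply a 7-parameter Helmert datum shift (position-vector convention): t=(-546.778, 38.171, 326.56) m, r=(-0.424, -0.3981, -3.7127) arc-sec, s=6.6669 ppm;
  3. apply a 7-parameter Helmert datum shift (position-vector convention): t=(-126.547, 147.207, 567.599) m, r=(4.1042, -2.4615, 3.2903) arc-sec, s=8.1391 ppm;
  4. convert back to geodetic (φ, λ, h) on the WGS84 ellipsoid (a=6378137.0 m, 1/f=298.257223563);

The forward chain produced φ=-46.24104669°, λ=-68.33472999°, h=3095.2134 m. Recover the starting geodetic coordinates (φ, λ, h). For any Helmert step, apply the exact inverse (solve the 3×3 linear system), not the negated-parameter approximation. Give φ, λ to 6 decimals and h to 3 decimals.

start: φ=-46.241047°, λ=-68.334730°, h=3095.213 m
→ ECEF (a=6378137.000, f=1/298.257223563): X=1632214.9759, Y=-4108823.0229, Z=-4586054.6175
→ Helmert⁻¹: X=1632207.9562, Y=-4109054.0850, Z=-4586522.6033
→ Helmert⁻¹: X=1632808.9572, Y=-4109026.0425, Z=-4586830.1813
→ geod (Bowring, a=6378137.000): φ=-46.24322000°, λ=-68.32854800°, h=3937.5510 m

φ=-46.243220°, λ=-68.328548°, h=3937.551 m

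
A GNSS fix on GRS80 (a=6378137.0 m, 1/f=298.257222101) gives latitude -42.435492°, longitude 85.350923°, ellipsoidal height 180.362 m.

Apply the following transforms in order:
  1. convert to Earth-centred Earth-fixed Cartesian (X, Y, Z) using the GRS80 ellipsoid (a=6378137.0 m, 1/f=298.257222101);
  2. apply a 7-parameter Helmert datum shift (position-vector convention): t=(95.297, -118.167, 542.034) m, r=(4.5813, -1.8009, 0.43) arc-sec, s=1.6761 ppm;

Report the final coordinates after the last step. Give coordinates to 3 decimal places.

X=382256.783 m, Y=4699101.293 m, Z=-4280908.032 m

start: φ=-42.435492°, λ=85.350923°, h=180.362 m
→ ECEF (a=6378137.000, f=1/298.257222101): X=382133.2599, Y=4699115.6903, Z=-4281550.5974
→ Helmert 7p (PV): X=382256.7834, Y=4699101.2928, Z=-4280908.0321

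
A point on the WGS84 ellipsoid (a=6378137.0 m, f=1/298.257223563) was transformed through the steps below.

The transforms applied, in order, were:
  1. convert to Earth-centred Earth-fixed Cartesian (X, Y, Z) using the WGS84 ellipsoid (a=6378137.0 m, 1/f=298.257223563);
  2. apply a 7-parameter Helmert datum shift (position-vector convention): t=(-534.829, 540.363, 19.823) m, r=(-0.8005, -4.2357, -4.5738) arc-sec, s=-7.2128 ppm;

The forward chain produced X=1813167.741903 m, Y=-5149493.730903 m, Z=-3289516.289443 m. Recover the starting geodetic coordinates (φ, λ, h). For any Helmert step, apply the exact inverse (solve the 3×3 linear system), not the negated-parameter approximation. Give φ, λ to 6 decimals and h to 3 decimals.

φ=-31.238688°, λ=-70.598470°, h=2059.744 m

start: X=1813167.7419, Y=-5149493.7309, Z=-3289516.2894 m
→ Helmert⁻¹: X=1813762.2984, Y=-5150018.2544, Z=-3289617.0723
→ geod (Bowring, a=6378137.000): φ=-31.23868800°, λ=-70.59847000°, h=2059.7440 m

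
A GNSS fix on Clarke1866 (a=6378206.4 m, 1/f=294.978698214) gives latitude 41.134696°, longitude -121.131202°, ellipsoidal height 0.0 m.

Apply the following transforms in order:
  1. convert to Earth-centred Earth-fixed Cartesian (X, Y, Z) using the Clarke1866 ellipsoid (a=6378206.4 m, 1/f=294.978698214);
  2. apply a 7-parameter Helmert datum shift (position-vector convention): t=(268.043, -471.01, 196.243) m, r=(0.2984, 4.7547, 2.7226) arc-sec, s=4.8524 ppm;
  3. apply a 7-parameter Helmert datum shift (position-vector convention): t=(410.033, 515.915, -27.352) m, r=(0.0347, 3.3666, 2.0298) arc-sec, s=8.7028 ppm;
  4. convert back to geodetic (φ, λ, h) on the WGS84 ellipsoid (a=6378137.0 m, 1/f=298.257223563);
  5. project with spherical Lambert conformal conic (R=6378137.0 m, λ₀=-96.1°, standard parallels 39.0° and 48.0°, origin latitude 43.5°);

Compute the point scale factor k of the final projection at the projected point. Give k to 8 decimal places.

start: φ=41.134696°, λ=-121.131202°, h=0.000 m
→ ECEF (a=6378206.400, f=1/294.978698214): X=-2487229.9897, Y=-4118056.1796, Z=4173501.7004
→ Helmert 7p (PV): X=-2486823.4533, Y=-4118586.0403, Z=4173769.5718
→ Helmert 7p (PV): X=-2486326.4086, Y=-4118131.1431, Z=4173818.4401
→ geod (Bowring, a=6378137.000): φ=41.13710890°, λ=-121.12152812°, h=-128.4527 m
→ into lcc (λ₀=-96.1°): φ=41.13710890°, λ−λ₀=-25.02152812°
scale k = 0.99779303

0.99779303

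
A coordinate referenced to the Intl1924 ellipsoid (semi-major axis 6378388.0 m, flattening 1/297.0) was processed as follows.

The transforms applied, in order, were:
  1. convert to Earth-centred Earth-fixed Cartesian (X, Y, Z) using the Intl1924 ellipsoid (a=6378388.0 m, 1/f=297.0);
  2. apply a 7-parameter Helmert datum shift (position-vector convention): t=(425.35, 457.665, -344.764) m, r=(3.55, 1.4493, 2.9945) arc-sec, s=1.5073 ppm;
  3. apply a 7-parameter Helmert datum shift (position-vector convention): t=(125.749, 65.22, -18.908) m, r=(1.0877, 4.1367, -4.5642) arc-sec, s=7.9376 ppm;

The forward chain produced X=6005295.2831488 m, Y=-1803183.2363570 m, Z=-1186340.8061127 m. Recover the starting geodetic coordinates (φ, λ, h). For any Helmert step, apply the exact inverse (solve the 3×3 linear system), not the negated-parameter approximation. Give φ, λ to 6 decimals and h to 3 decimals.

start: X=6005295.2831, Y=-1803183.2364, Z=-1186340.8061 m
→ Helmert⁻¹: X=6005185.5560, Y=-1803107.5162, Z=-1186182.5376
→ Helmert⁻¹: X=6004733.3015, Y=-1803670.0459, Z=-1185762.7517
→ geod (Bowring, a=6378388.000): φ=-10.78025600°, λ=-16.71893900°, h=3272.6240 m

φ=-10.780256°, λ=-16.718939°, h=3272.624 m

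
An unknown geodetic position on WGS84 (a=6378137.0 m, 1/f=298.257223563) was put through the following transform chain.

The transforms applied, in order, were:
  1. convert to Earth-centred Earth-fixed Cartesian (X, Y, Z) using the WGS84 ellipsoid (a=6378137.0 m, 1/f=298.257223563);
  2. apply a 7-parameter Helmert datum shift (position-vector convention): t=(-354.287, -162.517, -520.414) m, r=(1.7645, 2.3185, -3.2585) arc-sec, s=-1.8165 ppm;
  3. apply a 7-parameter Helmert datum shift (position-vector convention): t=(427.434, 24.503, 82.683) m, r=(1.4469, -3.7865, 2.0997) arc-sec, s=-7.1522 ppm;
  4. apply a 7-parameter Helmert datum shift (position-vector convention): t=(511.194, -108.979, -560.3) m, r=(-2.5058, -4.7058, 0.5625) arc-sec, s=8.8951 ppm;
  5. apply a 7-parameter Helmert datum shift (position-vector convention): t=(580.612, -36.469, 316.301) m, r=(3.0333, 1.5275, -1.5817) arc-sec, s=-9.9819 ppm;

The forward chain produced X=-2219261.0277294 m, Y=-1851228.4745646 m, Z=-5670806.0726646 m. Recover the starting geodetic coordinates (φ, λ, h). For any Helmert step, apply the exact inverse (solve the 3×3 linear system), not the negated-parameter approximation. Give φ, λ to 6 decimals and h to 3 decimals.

φ=-63.140436°, λ=-140.184896°, h=3396.717 m

start: X=-2219261.0277, Y=-1851228.4746, Z=-5670806.0727 m
→ Helmert⁻¹: X=-2219807.6038, Y=-1851310.9057, Z=-5671168.1965
→ Helmert⁻¹: X=-2220433.4656, Y=-1851110.5167, Z=-5670529.2867
→ Helmert⁻¹: X=-2220999.7258, Y=-1851165.4285, Z=-5670598.7700
→ Helmert⁻¹: X=-2220556.4956, Y=-1851089.8585, Z=-5670097.7804
→ geod (Bowring, a=6378137.000): φ=-63.14043600°, λ=-140.18489600°, h=3396.7170 m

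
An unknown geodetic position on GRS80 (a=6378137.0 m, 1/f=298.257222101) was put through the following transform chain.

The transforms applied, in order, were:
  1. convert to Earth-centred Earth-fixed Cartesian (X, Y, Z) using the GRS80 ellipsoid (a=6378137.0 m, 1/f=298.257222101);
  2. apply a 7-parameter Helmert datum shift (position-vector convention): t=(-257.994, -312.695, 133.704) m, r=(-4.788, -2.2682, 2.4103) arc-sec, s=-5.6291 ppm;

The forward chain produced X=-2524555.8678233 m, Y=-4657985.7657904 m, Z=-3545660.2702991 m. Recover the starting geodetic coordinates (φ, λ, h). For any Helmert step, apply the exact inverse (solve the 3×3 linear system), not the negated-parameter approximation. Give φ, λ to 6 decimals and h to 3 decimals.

start: X=-2524555.8678, Y=-4657985.7658, Z=-3545660.2703 m
→ Helmert⁻¹: X=-2524405.5021, Y=-4657587.4802, Z=-3545894.2903
→ geod (Bowring, a=6378137.000): φ=-33.97343800°, λ=-118.45762700°, h=3383.4730 m

φ=-33.973438°, λ=-118.457627°, h=3383.473 m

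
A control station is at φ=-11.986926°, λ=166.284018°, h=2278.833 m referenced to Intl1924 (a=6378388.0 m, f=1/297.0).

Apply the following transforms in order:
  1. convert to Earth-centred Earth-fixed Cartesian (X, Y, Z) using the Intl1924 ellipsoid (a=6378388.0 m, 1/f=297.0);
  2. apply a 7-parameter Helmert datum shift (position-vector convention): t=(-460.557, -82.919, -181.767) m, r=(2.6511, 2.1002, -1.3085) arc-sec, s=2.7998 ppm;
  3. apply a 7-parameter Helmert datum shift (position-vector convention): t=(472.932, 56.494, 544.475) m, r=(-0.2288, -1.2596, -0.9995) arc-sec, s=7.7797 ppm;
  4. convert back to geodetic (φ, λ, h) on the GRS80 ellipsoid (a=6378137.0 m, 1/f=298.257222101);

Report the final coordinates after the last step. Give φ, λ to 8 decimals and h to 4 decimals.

start: φ=-11.986926°, λ=166.284018°, h=2278.833 m
→ ECEF (a=6378388.000, f=1/297.0): X=-6064425.7537, Y=1480139.8923, Z=-1316476.2235
→ Helmert 7p (PV): X=-6064907.3046, Y=1480116.5095, Z=-1316580.9037
→ Helmert 7p (PV): X=-6064466.3435, Y=1480212.4469, Z=-1316085.3501
→ geod (Bowring, a=6378137.000): φ=-11.98303027°, λ=166.28345939°, h=2500.1403 m

φ=-11.98303027°, λ=166.28345939°, h=2500.1403 m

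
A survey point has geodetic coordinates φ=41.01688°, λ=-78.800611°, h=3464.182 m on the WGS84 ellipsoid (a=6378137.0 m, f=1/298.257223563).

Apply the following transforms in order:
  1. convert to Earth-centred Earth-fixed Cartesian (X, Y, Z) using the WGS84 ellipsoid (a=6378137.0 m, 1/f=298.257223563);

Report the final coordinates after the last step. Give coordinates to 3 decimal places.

X=936542.694 m, Y=-4730150.973 m, Z=4166111.271 m

start: φ=41.016880°, λ=-78.800611°, h=3464.182 m
→ ECEF (a=6378137.000, f=1/298.257223563): X=936542.6942, Y=-4730150.9730, Z=4166111.2706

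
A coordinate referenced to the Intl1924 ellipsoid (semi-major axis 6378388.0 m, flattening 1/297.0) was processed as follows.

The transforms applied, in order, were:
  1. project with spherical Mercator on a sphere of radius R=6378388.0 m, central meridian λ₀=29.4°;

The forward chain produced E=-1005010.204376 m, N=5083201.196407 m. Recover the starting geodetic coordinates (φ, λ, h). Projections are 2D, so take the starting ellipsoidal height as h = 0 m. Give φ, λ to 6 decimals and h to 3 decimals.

start: E=-1005010.2044, N=5083201.1964 m
→ merc⁻¹: φ=41.47730600°, λ=20.37219500°

φ=41.477306°, λ=20.372195°, h=0.000 m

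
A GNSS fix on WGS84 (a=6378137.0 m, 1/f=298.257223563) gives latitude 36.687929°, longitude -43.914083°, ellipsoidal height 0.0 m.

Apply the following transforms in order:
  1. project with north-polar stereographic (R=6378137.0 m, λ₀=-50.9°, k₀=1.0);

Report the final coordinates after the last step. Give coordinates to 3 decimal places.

start: φ=36.687929°, λ=-43.914083°, h=0.000 m
→ stereo (R=6378137.0, λ₀=-50.9°): E=778825.4222, N=-6355939.0324

E=778825.422 m, N=-6355939.032 m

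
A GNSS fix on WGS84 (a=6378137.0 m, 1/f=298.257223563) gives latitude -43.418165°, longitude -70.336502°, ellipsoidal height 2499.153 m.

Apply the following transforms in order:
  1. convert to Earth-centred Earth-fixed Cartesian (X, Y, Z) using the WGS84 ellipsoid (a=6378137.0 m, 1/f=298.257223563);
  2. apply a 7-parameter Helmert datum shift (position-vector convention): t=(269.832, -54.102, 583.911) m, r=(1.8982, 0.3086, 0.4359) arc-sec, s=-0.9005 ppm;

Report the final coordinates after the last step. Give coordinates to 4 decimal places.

X=1562269.7910 m, Y=-4371272.6659 m, Z=-4362534.6263 m

start: φ=-43.418165°, λ=-70.336502°, h=2499.153 m
→ ECEF (a=6378137.000, f=1/298.257223563): X=1561998.6555, Y=-4371265.9534, Z=-4363079.9017
→ Helmert 7p (PV): X=1562269.7910, Y=-4371272.6659, Z=-4362534.6263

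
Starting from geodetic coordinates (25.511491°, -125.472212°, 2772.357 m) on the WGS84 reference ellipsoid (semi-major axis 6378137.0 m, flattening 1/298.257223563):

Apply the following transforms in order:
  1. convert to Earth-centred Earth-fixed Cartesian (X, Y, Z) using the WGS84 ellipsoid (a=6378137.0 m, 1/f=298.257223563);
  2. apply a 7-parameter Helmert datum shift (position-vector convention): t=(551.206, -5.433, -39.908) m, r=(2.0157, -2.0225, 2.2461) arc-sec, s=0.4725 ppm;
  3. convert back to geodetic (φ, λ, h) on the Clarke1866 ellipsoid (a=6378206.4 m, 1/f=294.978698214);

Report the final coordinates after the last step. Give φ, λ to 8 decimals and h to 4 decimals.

start: φ=25.511491°, λ=-125.472212°, h=2772.357 m
→ ECEF (a=6378137.000, f=1/298.257223563): X=-3343932.9535, Y=-4692833.6989, Z=2731513.4968
→ Helmert 7p (PV): X=-3343359.0089, Y=-4692904.4561, Z=2731396.2307
→ geod (Bowring, a=6378206.400): φ=25.51327183°, λ=-125.46715587°, h=2447.9011 m

φ=25.51327183°, λ=-125.46715587°, h=2447.9011 m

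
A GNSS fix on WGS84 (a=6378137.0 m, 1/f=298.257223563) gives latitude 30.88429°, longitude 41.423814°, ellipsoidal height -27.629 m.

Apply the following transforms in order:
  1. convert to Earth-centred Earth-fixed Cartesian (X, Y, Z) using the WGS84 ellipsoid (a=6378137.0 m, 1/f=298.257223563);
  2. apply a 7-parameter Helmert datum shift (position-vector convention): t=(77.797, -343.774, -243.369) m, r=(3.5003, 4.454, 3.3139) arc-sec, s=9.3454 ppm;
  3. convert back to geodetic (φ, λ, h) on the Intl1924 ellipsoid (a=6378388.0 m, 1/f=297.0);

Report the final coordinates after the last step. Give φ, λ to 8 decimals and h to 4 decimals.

start: φ=30.884290°, λ=41.423814°, h=-27.629 m
→ ECEF (a=6378137.000, f=1/298.257223563): X=4108024.9581, Y=3624746.8249, Z=3254876.4218
→ Helmert 7p (PV): X=4108153.1948, Y=3624447.6912, Z=3254636.2754
→ geod (Bowring, a=6378388.000): φ=30.88362705°, λ=41.42058084°, h=-465.2039 m

φ=30.88362705°, λ=41.42058084°, h=-465.2039 m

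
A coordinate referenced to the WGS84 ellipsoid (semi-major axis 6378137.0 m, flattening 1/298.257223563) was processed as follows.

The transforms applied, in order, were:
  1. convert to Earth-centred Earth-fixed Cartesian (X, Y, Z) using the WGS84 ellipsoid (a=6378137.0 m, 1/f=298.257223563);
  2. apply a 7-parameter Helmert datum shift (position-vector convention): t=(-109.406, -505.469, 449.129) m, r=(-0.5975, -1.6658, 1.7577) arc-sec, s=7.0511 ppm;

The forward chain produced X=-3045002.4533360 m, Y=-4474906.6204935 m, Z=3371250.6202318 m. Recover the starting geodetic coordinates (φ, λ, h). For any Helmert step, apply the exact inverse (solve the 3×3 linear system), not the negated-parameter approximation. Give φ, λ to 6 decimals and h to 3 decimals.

start: X=-3045002.4533, Y=-4474906.6205, Z=3371250.6202 m
→ Helmert⁻¹: X=-3044882.4836, Y=-4474353.4195, Z=3370789.3530
→ geod (Bowring, a=6378137.000): φ=32.08837800°, λ=-124.23603100°, h=3860.9440 m

φ=32.088378°, λ=-124.236031°, h=3860.944 m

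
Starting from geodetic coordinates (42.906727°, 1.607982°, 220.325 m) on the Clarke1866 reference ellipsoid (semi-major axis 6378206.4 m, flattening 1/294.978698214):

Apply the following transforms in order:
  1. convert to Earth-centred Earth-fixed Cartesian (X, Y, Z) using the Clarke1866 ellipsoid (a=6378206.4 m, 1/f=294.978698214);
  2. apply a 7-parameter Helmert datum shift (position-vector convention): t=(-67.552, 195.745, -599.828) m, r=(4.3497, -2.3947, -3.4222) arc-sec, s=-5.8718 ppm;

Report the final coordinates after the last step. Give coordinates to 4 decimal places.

X=4677321.3751 m, Y=131331.8214 m, Z=4319298.2533 m

start: φ=42.906727°, λ=1.607982°, h=220.325 m
→ ECEF (a=6378206.400, f=1/294.978698214): X=4677464.3664, Y=131305.5487, Z=4319866.3735
→ Helmert 7p (PV): X=4677321.3751, Y=131331.8214, Z=4319298.2533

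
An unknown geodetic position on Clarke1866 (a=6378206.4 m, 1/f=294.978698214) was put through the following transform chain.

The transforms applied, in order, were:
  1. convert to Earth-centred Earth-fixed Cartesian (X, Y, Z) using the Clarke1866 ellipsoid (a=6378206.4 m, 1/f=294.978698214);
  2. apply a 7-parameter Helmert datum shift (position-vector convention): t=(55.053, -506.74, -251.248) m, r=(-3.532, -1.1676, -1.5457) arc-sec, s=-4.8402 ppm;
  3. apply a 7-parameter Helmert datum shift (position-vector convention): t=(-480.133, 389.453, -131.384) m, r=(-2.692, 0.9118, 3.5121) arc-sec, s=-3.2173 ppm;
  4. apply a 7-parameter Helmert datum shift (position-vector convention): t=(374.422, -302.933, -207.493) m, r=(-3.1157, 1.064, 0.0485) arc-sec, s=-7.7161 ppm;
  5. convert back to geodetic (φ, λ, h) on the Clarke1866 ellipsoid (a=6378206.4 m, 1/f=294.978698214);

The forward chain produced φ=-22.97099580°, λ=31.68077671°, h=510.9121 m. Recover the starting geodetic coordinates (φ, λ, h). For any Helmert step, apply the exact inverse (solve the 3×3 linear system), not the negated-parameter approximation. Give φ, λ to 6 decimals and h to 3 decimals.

start: φ=-22.970996°, λ=31.680777°, h=510.912 m
→ ECEF (a=6378206.400, f=1/294.978698214): X=5000342.5963, Y=3085957.4107, Z=-2473817.6465
→ Helmert⁻¹: X=5000020.2402, Y=3086320.3460, Z=-2473556.8281
→ Helmert⁻¹: X=5000579.9388, Y=3085887.9562, Z=-2473371.0222
→ Helmert⁻¹: X=5000511.9605, Y=3086489.4563, Z=-2473107.1991
→ geod (Bowring, a=6378206.400): φ=-22.96359700°, λ=31.68432400°, h=623.6760 m

φ=-22.963597°, λ=31.684324°, h=623.676 m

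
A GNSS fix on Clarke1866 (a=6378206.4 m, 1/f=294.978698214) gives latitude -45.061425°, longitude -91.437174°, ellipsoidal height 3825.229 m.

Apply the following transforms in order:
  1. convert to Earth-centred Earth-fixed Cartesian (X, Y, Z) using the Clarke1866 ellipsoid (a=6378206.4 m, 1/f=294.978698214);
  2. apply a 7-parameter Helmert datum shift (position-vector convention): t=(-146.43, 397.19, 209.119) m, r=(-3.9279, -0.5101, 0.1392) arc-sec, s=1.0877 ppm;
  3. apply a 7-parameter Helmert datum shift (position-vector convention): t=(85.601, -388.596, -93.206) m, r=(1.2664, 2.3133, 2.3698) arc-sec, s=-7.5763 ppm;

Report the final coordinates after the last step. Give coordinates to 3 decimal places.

X=-113299.199 m, Y=-4514197.690 m, Z=-4494473.007 m

start: φ=-45.061425°, λ=-91.437174°, h=3825.229 m
→ ECEF (a=6378206.400, f=1/294.978698214): X=-113254.7229, Y=-4514176.1950, Z=-4494677.3231
→ Helmert 7p (PV): X=-113387.1141, Y=-4513869.5837, Z=-4494387.4095
→ Helmert 7p (PV): X=-113299.1991, Y=-4514197.6901, Z=-4494473.0066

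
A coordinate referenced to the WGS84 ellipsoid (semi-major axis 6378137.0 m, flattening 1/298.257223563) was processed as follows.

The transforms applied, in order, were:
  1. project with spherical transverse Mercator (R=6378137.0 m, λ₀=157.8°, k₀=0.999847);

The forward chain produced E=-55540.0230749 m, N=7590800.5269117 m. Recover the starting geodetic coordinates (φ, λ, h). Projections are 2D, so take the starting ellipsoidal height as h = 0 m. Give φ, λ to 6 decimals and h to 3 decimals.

φ=68.194324°, λ=156.456560°, h=0.000 m

start: E=-55540.0231, N=7590800.5269 m
→ tm⁻¹: φ=68.19432400°, λ=156.45656000°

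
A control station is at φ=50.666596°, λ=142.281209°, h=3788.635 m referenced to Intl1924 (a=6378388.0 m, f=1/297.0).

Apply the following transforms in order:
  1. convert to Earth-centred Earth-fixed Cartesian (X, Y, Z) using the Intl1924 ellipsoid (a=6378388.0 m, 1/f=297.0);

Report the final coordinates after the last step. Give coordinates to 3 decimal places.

start: φ=50.666596°, λ=142.281209°, h=3788.635 m
→ ECEF (a=6378388.000, f=1/297.0): X=-3206317.9326, Y=2479804.2526, Z=4913145.1736

X=-3206317.933 m, Y=2479804.253 m, Z=4913145.174 m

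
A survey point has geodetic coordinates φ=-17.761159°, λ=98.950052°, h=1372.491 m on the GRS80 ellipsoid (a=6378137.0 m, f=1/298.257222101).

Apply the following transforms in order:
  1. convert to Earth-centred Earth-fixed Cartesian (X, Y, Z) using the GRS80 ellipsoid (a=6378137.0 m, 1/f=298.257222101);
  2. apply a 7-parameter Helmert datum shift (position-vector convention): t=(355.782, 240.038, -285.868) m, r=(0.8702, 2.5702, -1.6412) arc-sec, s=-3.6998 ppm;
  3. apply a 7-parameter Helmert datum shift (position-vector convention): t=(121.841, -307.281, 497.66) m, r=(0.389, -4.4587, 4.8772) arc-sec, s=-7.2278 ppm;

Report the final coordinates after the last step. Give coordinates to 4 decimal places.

X=-945059.6104 m, Y=6003200.5534 m, Z=-1933384.3891 m

start: φ=-17.761159°, λ=98.950052°, h=1372.491 m
→ ECEF (a=6378137.000, f=1/298.257222101): X=-945471.0828, Y=6003336.4191, Z=-1933645.3142
→ Helmert 7p (PV): X=-945088.1302, Y=6003569.9266, Z=-1933886.9198
→ Helmert 7p (PV): X=-945059.6104, Y=6003200.5534, Z=-1933384.3891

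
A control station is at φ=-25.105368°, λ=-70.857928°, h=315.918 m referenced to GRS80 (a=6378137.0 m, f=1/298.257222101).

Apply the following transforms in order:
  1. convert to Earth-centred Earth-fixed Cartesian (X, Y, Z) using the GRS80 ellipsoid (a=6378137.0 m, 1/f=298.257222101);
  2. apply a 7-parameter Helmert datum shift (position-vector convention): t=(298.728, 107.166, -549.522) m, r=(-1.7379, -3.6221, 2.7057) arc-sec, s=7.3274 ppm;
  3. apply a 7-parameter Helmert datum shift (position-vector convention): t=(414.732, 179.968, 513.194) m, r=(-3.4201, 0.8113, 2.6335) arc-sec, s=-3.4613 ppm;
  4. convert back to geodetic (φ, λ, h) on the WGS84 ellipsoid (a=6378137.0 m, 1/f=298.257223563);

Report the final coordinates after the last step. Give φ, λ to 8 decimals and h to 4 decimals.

φ=-25.10419045°, λ=-70.84870490°, h=321.8042 m

start: φ=-25.105368°, λ=-70.857928°, h=315.918 m
→ ECEF (a=6378137.000, f=1/298.257222101): X=1895118.8915, Y=-5459807.6325, Z=-2689782.3849
→ Helmert 7p (PV): X=1895550.3600, Y=-5459738.2763, Z=-2690272.3342
→ Helmert 7p (PV): X=1896017.6567, Y=-5459559.8165, Z=-2689666.7559
→ geod (Bowring, a=6378137.000): φ=-25.10419045°, λ=-70.84870490°, h=321.8042 m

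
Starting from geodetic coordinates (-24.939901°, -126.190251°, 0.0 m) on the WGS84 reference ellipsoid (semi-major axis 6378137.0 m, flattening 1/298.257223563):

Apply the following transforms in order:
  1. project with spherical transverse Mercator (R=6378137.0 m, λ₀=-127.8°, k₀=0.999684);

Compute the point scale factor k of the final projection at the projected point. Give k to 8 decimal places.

start: φ=-24.939901°, λ=-126.190251°, h=0.000 m
→ into tm (λ₀=-127.8°): φ=-24.93990100°, λ−λ₀=1.60974900°
scale k = 1.00000847

1.00000847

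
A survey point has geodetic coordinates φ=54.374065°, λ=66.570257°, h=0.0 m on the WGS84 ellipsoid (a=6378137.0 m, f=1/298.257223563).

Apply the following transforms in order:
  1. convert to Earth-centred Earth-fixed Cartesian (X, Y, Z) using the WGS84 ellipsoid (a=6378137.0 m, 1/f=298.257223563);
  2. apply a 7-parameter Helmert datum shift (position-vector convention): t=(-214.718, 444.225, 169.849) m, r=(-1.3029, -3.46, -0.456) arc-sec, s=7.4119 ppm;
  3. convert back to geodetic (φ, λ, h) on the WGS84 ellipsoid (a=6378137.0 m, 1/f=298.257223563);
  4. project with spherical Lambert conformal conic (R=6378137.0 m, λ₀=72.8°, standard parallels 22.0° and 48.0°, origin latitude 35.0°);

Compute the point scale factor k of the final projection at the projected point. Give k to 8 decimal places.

1.03638177

start: φ=54.374065°, λ=66.570257°, h=0.000 m
→ ECEF (a=6378137.000, f=1/298.257223563): X=1480534.3135, Y=3416445.9993, Z=5161107.0827
→ Helmert 7p (PV): X=1480251.5461, Y=3416944.8746, Z=5161318.4402
→ geod (Bowring, a=6378137.000): φ=54.37264935°, λ=66.57730116°, h=372.9558 m
→ into lcc (λ₀=72.8°): φ=54.37264935°, λ−λ₀=-6.22269884°
scale k = 1.03638177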